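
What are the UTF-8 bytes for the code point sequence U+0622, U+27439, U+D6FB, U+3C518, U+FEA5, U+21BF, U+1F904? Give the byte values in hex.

D8 A2 F0 A7 90 B9 ED 9B BB F0 BC 94 98 EF BA A5 E2 86 BF F0 9F A4 84

U+0622: 2-byte form → D8 A2.
U+27439: 4-byte form → F0 A7 90 B9.
U+D6FB: 3-byte form → ED 9B BB.
U+3C518: 4-byte form → F0 BC 94 98.
U+FEA5: 3-byte form → EF BA A5.
U+21BF: 3-byte form → E2 86 BF.
U+1F904: 4-byte form → F0 9F A4 84.
Concatenated (23 bytes): D8 A2 F0 A7 90 B9 ED 9B BB F0 BC 94 98 EF BA A5 E2 86 BF F0 9F A4 84.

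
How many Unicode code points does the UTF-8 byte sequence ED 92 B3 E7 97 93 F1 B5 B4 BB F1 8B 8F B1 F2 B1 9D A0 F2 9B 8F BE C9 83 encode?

Byte at offset 0: 0xED = 11101101 → 3-byte char (#1). Advance 3.
Byte at offset 3: 0xE7 = 11100111 → 3-byte char (#2). Advance 3.
Byte at offset 6: 0xF1 = 11110001 → 4-byte char (#3). Advance 4.
Byte at offset 10: 0xF1 = 11110001 → 4-byte char (#4). Advance 4.
Byte at offset 14: 0xF2 = 11110010 → 4-byte char (#5). Advance 4.
Byte at offset 18: 0xF2 = 11110010 → 4-byte char (#6). Advance 4.
Byte at offset 22: 0xC9 = 11001001 → 2-byte char (#7). Advance 2.
Reached end at offset 24 after 7 code points.

7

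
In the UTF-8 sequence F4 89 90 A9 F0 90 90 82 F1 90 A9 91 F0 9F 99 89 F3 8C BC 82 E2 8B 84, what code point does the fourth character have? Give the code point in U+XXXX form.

Offset 0: leading byte 0xF4 = 11110100 → 4-byte char #1 = F4 89 90 A9.
Offset 4: leading byte 0xF0 = 11110000 → 4-byte char #2 = F0 90 90 82.
Offset 8: leading byte 0xF1 = 11110001 → 4-byte char #3 = F1 90 A9 91.
Offset 12: leading byte 0xF0 = 11110000 → 4-byte char #4 = F0 9F 99 89.
Leading byte 0xF0 = 11110000 matches 11110xxx → 4-byte sequence.
Byte 1: 0xF0 = 11110000, payload 000 (3 bits).
Byte 2: 0x9F = 10011111 (10xxxxxx ✓), payload 011111.
Byte 3: 0x99 = 10011001 (10xxxxxx ✓), payload 011001.
Byte 4: 0x89 = 10001001 (10xxxxxx ✓), payload 001001.
Concatenate: 000011111011001001001 = 0x1F649 (21 bits → U+1F649).

U+1F649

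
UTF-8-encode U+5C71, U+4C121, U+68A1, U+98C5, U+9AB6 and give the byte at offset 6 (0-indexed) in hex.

0xA1

U+5C71 → 3-byte form E5 B1 B1 at offsets 0–2.
U+4C121 → 4-byte form F1 8C 84 A1 at offsets 3–6.
Offset 6 falls in char 2's range; it's byte 4 of F1 8C 84 A1 = 0xA1.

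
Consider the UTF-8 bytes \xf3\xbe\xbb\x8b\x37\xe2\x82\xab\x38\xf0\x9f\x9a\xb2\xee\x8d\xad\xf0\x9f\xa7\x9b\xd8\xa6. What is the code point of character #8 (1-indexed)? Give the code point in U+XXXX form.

U+0626

Offset 0: leading byte 0xF3 = 11110011 → 4-byte char #1 = F3 BE BB 8B.
Offset 4: leading byte 0x37 = 00110111 → 1-byte char #2 = 37.
Offset 5: leading byte 0xE2 = 11100010 → 3-byte char #3 = E2 82 AB.
Offset 8: leading byte 0x38 = 00111000 → 1-byte char #4 = 38.
Offset 9: leading byte 0xF0 = 11110000 → 4-byte char #5 = F0 9F 9A B2.
Offset 13: leading byte 0xEE = 11101110 → 3-byte char #6 = EE 8D AD.
Offset 16: leading byte 0xF0 = 11110000 → 4-byte char #7 = F0 9F A7 9B.
Offset 20: leading byte 0xD8 = 11011000 → 2-byte char #8 = D8 A6.
Leading byte 0xD8 = 11011000 matches 110xxxxx → 2-byte sequence.
Byte 1: 0xD8 = 11011000, payload 11000 (5 bits).
Byte 2: 0xA6 = 10100110 (10xxxxxx ✓), payload 100110.
Concatenate: 11000100110 = 0x626 (11 bits → U+0626).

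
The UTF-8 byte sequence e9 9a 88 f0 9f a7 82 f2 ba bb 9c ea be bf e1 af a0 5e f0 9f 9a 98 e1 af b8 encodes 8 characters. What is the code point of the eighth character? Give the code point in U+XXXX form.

U+1BF8

Offset 0: leading byte 0xE9 = 11101001 → 3-byte char #1 = E9 9A 88.
Offset 3: leading byte 0xF0 = 11110000 → 4-byte char #2 = F0 9F A7 82.
Offset 7: leading byte 0xF2 = 11110010 → 4-byte char #3 = F2 BA BB 9C.
Offset 11: leading byte 0xEA = 11101010 → 3-byte char #4 = EA BE BF.
Offset 14: leading byte 0xE1 = 11100001 → 3-byte char #5 = E1 AF A0.
Offset 17: leading byte 0x5E = 01011110 → 1-byte char #6 = 5E.
Offset 18: leading byte 0xF0 = 11110000 → 4-byte char #7 = F0 9F 9A 98.
Offset 22: leading byte 0xE1 = 11100001 → 3-byte char #8 = E1 AF B8.
Leading byte 0xE1 = 11100001 matches 1110xxxx → 3-byte sequence.
Byte 1: 0xE1 = 11100001, payload 0001 (4 bits).
Byte 2: 0xAF = 10101111 (10xxxxxx ✓), payload 101111.
Byte 3: 0xB8 = 10111000 (10xxxxxx ✓), payload 111000.
Concatenate: 0001101111111000 = 0x1BF8 (16 bits → U+1BF8).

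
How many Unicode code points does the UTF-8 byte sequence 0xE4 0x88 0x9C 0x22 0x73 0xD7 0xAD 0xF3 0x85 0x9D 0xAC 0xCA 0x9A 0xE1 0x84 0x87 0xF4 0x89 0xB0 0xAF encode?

Byte at offset 0: 0xE4 = 11100100 → 3-byte char (#1). Advance 3.
Byte at offset 3: 0x22 = 00100010 → 1-byte char (#2). Advance 1.
Byte at offset 4: 0x73 = 01110011 → 1-byte char (#3). Advance 1.
Byte at offset 5: 0xD7 = 11010111 → 2-byte char (#4). Advance 2.
Byte at offset 7: 0xF3 = 11110011 → 4-byte char (#5). Advance 4.
Byte at offset 11: 0xCA = 11001010 → 2-byte char (#6). Advance 2.
Byte at offset 13: 0xE1 = 11100001 → 3-byte char (#7). Advance 3.
Byte at offset 16: 0xF4 = 11110100 → 4-byte char (#8). Advance 4.
Reached end at offset 20 after 8 code points.

8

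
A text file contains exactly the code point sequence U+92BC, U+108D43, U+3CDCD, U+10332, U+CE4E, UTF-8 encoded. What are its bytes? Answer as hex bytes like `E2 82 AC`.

U+92BC: 3-byte form → E9 8A BC.
U+108D43: 4-byte form → F4 88 B5 83.
U+3CDCD: 4-byte form → F0 BC B7 8D.
U+10332: 4-byte form → F0 90 8C B2.
U+CE4E: 3-byte form → EC B9 8E.
Concatenated (18 bytes): E9 8A BC F4 88 B5 83 F0 BC B7 8D F0 90 8C B2 EC B9 8E.

E9 8A BC F4 88 B5 83 F0 BC B7 8D F0 90 8C B2 EC B9 8E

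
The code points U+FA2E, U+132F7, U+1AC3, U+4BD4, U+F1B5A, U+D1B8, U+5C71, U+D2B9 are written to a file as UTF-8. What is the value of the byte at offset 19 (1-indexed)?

1-indexed offset 19 is 0-indexed offset 18.
U+FA2E → 3-byte form EF A8 AE at offsets 0–2.
U+132F7 → 4-byte form F0 93 8B B7 at offsets 3–6.
U+1AC3 → 3-byte form E1 AB 83 at offsets 7–9.
U+4BD4 → 3-byte form E4 AF 94 at offsets 10–12.
U+F1B5A → 4-byte form F3 B1 AD 9A at offsets 13–16.
U+D1B8 → 3-byte form ED 86 B8 at offsets 17–19.
Offset 18 falls in char 6's range; it's byte 2 of ED 86 B8 = 0x86.

0x86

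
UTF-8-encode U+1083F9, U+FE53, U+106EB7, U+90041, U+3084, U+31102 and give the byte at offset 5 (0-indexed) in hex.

0xB9

U+1083F9 → 4-byte form F4 88 8F B9 at offsets 0–3.
U+FE53 → 3-byte form EF B9 93 at offsets 4–6.
Offset 5 falls in char 2's range; it's byte 2 of EF B9 93 = 0xB9.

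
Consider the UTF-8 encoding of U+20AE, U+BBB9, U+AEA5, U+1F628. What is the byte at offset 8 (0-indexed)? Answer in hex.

0xA5

U+20AE → 3-byte form E2 82 AE at offsets 0–2.
U+BBB9 → 3-byte form EB AE B9 at offsets 3–5.
U+AEA5 → 3-byte form EA BA A5 at offsets 6–8.
Offset 8 falls in char 3's range; it's byte 3 of EA BA A5 = 0xA5.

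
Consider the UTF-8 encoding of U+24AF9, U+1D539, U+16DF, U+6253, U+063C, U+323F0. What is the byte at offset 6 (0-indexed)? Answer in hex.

U+24AF9 → 4-byte form F0 A4 AB B9 at offsets 0–3.
U+1D539 → 4-byte form F0 9D 94 B9 at offsets 4–7.
Offset 6 falls in char 2's range; it's byte 3 of F0 9D 94 B9 = 0x94.

0x94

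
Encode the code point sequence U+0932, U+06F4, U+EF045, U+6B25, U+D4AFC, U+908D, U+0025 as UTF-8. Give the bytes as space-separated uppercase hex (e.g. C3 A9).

U+0932: 3-byte form → E0 A4 B2.
U+06F4: 2-byte form → DB B4.
U+EF045: 4-byte form → F3 AF 81 85.
U+6B25: 3-byte form → E6 AC A5.
U+D4AFC: 4-byte form → F3 94 AB BC.
U+908D: 3-byte form → E9 82 8D.
U+0025: 1-byte form → 25.
Concatenated (20 bytes): E0 A4 B2 DB B4 F3 AF 81 85 E6 AC A5 F3 94 AB BC E9 82 8D 25.

E0 A4 B2 DB B4 F3 AF 81 85 E6 AC A5 F3 94 AB BC E9 82 8D 25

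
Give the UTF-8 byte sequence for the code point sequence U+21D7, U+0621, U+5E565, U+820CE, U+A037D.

E2 87 97 D8 A1 F1 9E 95 A5 F2 82 83 8E F2 A0 8D BD

U+21D7: 3-byte form → E2 87 97.
U+0621: 2-byte form → D8 A1.
U+5E565: 4-byte form → F1 9E 95 A5.
U+820CE: 4-byte form → F2 82 83 8E.
U+A037D: 4-byte form → F2 A0 8D BD.
Concatenated (17 bytes): E2 87 97 D8 A1 F1 9E 95 A5 F2 82 83 8E F2 A0 8D BD.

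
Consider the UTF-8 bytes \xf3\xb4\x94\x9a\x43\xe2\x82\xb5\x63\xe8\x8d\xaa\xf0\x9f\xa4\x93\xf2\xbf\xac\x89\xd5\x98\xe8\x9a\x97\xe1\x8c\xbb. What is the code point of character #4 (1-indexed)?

U+0063

Offset 0: leading byte 0xF3 = 11110011 → 4-byte char #1 = F3 B4 94 9A.
Offset 4: leading byte 0x43 = 01000011 → 1-byte char #2 = 43.
Offset 5: leading byte 0xE2 = 11100010 → 3-byte char #3 = E2 82 B5.
Offset 8: leading byte 0x63 = 01100011 → 1-byte char #4 = 63.
Leading byte 0x63 = 01100011 matches 0xxxxxxx → 1-byte sequence.
Byte 1: 0x63 = 01100011, payload 1100011 (7 bits).
Concatenate: 1100011 = 0x63 (7 bits → U+0063).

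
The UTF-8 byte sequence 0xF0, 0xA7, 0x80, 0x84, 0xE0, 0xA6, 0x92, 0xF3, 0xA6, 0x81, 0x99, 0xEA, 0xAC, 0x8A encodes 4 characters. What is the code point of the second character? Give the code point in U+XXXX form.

U+0992

Offset 0: leading byte 0xF0 = 11110000 → 4-byte char #1 = F0 A7 80 84.
Offset 4: leading byte 0xE0 = 11100000 → 3-byte char #2 = E0 A6 92.
Leading byte 0xE0 = 11100000 matches 1110xxxx → 3-byte sequence.
Byte 1: 0xE0 = 11100000, payload 0000 (4 bits).
Byte 2: 0xA6 = 10100110 (10xxxxxx ✓), payload 100110.
Byte 3: 0x92 = 10010010 (10xxxxxx ✓), payload 010010.
Concatenate: 0000100110010010 = 0x992 (16 bits → U+0992).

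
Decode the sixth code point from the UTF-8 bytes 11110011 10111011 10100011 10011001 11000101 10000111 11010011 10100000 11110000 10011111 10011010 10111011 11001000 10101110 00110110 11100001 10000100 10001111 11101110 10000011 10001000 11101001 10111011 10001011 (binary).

Offset 0: leading byte 0xF3 = 11110011 → 4-byte char #1 = F3 BB A3 99.
Offset 4: leading byte 0xC5 = 11000101 → 2-byte char #2 = C5 87.
Offset 6: leading byte 0xD3 = 11010011 → 2-byte char #3 = D3 A0.
Offset 8: leading byte 0xF0 = 11110000 → 4-byte char #4 = F0 9F 9A BB.
Offset 12: leading byte 0xC8 = 11001000 → 2-byte char #5 = C8 AE.
Offset 14: leading byte 0x36 = 00110110 → 1-byte char #6 = 36.
Leading byte 0x36 = 00110110 matches 0xxxxxxx → 1-byte sequence.
Byte 1: 0x36 = 00110110, payload 0110110 (7 bits).
Concatenate: 0110110 = 0x36 (7 bits → U+0036).

U+0036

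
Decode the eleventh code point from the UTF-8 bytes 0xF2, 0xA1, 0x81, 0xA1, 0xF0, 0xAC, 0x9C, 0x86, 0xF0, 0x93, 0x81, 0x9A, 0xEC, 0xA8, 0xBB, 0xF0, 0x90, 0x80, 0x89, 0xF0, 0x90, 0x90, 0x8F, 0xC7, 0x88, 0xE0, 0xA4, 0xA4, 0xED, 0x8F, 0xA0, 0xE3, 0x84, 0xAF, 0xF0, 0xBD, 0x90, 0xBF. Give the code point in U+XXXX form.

U+3D43F

Offset 0: leading byte 0xF2 = 11110010 → 4-byte char #1 = F2 A1 81 A1.
Offset 4: leading byte 0xF0 = 11110000 → 4-byte char #2 = F0 AC 9C 86.
Offset 8: leading byte 0xF0 = 11110000 → 4-byte char #3 = F0 93 81 9A.
Offset 12: leading byte 0xEC = 11101100 → 3-byte char #4 = EC A8 BB.
Offset 15: leading byte 0xF0 = 11110000 → 4-byte char #5 = F0 90 80 89.
Offset 19: leading byte 0xF0 = 11110000 → 4-byte char #6 = F0 90 90 8F.
Offset 23: leading byte 0xC7 = 11000111 → 2-byte char #7 = C7 88.
Offset 25: leading byte 0xE0 = 11100000 → 3-byte char #8 = E0 A4 A4.
Offset 28: leading byte 0xED = 11101101 → 3-byte char #9 = ED 8F A0.
Offset 31: leading byte 0xE3 = 11100011 → 3-byte char #10 = E3 84 AF.
Offset 34: leading byte 0xF0 = 11110000 → 4-byte char #11 = F0 BD 90 BF.
Leading byte 0xF0 = 11110000 matches 11110xxx → 4-byte sequence.
Byte 1: 0xF0 = 11110000, payload 000 (3 bits).
Byte 2: 0xBD = 10111101 (10xxxxxx ✓), payload 111101.
Byte 3: 0x90 = 10010000 (10xxxxxx ✓), payload 010000.
Byte 4: 0xBF = 10111111 (10xxxxxx ✓), payload 111111.
Concatenate: 000111101010000111111 = 0x3D43F (21 bits → U+3D43F).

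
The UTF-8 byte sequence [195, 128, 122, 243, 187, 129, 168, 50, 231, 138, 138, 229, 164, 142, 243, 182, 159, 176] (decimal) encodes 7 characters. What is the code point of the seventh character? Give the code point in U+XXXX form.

Offset 0: leading byte 0xC3 = 11000011 → 2-byte char #1 = C3 80.
Offset 2: leading byte 0x7A = 01111010 → 1-byte char #2 = 7A.
Offset 3: leading byte 0xF3 = 11110011 → 4-byte char #3 = F3 BB 81 A8.
Offset 7: leading byte 0x32 = 00110010 → 1-byte char #4 = 32.
Offset 8: leading byte 0xE7 = 11100111 → 3-byte char #5 = E7 8A 8A.
Offset 11: leading byte 0xE5 = 11100101 → 3-byte char #6 = E5 A4 8E.
Offset 14: leading byte 0xF3 = 11110011 → 4-byte char #7 = F3 B6 9F B0.
Leading byte 0xF3 = 11110011 matches 11110xxx → 4-byte sequence.
Byte 1: 0xF3 = 11110011, payload 011 (3 bits).
Byte 2: 0xB6 = 10110110 (10xxxxxx ✓), payload 110110.
Byte 3: 0x9F = 10011111 (10xxxxxx ✓), payload 011111.
Byte 4: 0xB0 = 10110000 (10xxxxxx ✓), payload 110000.
Concatenate: 011110110011111110000 = 0xF67F0 (21 bits → U+F67F0).

U+F67F0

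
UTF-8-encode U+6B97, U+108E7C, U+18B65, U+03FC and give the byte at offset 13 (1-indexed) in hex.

0xBC

1-indexed offset 13 is 0-indexed offset 12.
U+6B97 → 3-byte form E6 AE 97 at offsets 0–2.
U+108E7C → 4-byte form F4 88 B9 BC at offsets 3–6.
U+18B65 → 4-byte form F0 98 AD A5 at offsets 7–10.
U+03FC → 2-byte form CF BC at offsets 11–12.
Offset 12 falls in char 4's range; it's byte 2 of CF BC = 0xBC.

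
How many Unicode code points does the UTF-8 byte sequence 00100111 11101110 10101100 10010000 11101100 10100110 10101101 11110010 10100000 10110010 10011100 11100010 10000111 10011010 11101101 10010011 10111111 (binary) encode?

6

Byte at offset 0: 0x27 = 00100111 → 1-byte char (#1). Advance 1.
Byte at offset 1: 0xEE = 11101110 → 3-byte char (#2). Advance 3.
Byte at offset 4: 0xEC = 11101100 → 3-byte char (#3). Advance 3.
Byte at offset 7: 0xF2 = 11110010 → 4-byte char (#4). Advance 4.
Byte at offset 11: 0xE2 = 11100010 → 3-byte char (#5). Advance 3.
Byte at offset 14: 0xED = 11101101 → 3-byte char (#6). Advance 3.
Reached end at offset 17 after 6 code points.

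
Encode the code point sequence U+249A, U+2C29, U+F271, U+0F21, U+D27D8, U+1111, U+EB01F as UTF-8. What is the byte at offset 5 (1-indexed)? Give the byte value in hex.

1-indexed offset 5 is 0-indexed offset 4.
U+249A → 3-byte form E2 92 9A at offsets 0–2.
U+2C29 → 3-byte form E2 B0 A9 at offsets 3–5.
Offset 4 falls in char 2's range; it's byte 2 of E2 B0 A9 = 0xB0.

0xB0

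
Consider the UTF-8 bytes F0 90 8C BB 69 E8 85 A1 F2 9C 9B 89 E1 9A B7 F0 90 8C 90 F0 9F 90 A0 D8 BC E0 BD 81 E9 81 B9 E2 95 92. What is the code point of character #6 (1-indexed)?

Offset 0: leading byte 0xF0 = 11110000 → 4-byte char #1 = F0 90 8C BB.
Offset 4: leading byte 0x69 = 01101001 → 1-byte char #2 = 69.
Offset 5: leading byte 0xE8 = 11101000 → 3-byte char #3 = E8 85 A1.
Offset 8: leading byte 0xF2 = 11110010 → 4-byte char #4 = F2 9C 9B 89.
Offset 12: leading byte 0xE1 = 11100001 → 3-byte char #5 = E1 9A B7.
Offset 15: leading byte 0xF0 = 11110000 → 4-byte char #6 = F0 90 8C 90.
Leading byte 0xF0 = 11110000 matches 11110xxx → 4-byte sequence.
Byte 1: 0xF0 = 11110000, payload 000 (3 bits).
Byte 2: 0x90 = 10010000 (10xxxxxx ✓), payload 010000.
Byte 3: 0x8C = 10001100 (10xxxxxx ✓), payload 001100.
Byte 4: 0x90 = 10010000 (10xxxxxx ✓), payload 010000.
Concatenate: 000010000001100010000 = 0x10310 (21 bits → U+10310).

U+10310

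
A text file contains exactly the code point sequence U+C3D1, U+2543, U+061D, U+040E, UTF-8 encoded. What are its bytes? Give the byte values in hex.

EC 8F 91 E2 95 83 D8 9D D0 8E

U+C3D1: 3-byte form → EC 8F 91.
U+2543: 3-byte form → E2 95 83.
U+061D: 2-byte form → D8 9D.
U+040E: 2-byte form → D0 8E.
Concatenated (10 bytes): EC 8F 91 E2 95 83 D8 9D D0 8E.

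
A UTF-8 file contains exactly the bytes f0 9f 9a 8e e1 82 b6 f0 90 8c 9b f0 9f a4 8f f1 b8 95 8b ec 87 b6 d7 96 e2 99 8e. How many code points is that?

Byte at offset 0: 0xF0 = 11110000 → 4-byte char (#1). Advance 4.
Byte at offset 4: 0xE1 = 11100001 → 3-byte char (#2). Advance 3.
Byte at offset 7: 0xF0 = 11110000 → 4-byte char (#3). Advance 4.
Byte at offset 11: 0xF0 = 11110000 → 4-byte char (#4). Advance 4.
Byte at offset 15: 0xF1 = 11110001 → 4-byte char (#5). Advance 4.
Byte at offset 19: 0xEC = 11101100 → 3-byte char (#6). Advance 3.
Byte at offset 22: 0xD7 = 11010111 → 2-byte char (#7). Advance 2.
Byte at offset 24: 0xE2 = 11100010 → 3-byte char (#8). Advance 3.
Reached end at offset 27 after 8 code points.

8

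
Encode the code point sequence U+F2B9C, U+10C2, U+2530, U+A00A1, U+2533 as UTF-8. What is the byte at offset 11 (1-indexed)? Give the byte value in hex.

0xF2

1-indexed offset 11 is 0-indexed offset 10.
U+F2B9C → 4-byte form F3 B2 AE 9C at offsets 0–3.
U+10C2 → 3-byte form E1 83 82 at offsets 4–6.
U+2530 → 3-byte form E2 94 B0 at offsets 7–9.
U+A00A1 → 4-byte form F2 A0 82 A1 at offsets 10–13.
Offset 10 falls in char 4's range; it's byte 1 of F2 A0 82 A1 = 0xF2.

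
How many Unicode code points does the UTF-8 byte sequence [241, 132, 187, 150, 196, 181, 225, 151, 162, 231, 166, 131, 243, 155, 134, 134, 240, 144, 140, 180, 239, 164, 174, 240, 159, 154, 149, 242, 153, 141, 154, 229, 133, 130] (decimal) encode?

10

Byte at offset 0: 0xF1 = 11110001 → 4-byte char (#1). Advance 4.
Byte at offset 4: 0xC4 = 11000100 → 2-byte char (#2). Advance 2.
Byte at offset 6: 0xE1 = 11100001 → 3-byte char (#3). Advance 3.
Byte at offset 9: 0xE7 = 11100111 → 3-byte char (#4). Advance 3.
Byte at offset 12: 0xF3 = 11110011 → 4-byte char (#5). Advance 4.
Byte at offset 16: 0xF0 = 11110000 → 4-byte char (#6). Advance 4.
Byte at offset 20: 0xEF = 11101111 → 3-byte char (#7). Advance 3.
Byte at offset 23: 0xF0 = 11110000 → 4-byte char (#8). Advance 4.
Byte at offset 27: 0xF2 = 11110010 → 4-byte char (#9). Advance 4.
Byte at offset 31: 0xE5 = 11100101 → 3-byte char (#10). Advance 3.
Reached end at offset 34 after 10 code points.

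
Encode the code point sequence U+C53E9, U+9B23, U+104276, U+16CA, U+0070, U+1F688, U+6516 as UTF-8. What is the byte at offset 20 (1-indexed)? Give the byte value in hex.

0xE6

1-indexed offset 20 is 0-indexed offset 19.
U+C53E9 → 4-byte form F3 85 8F A9 at offsets 0–3.
U+9B23 → 3-byte form E9 AC A3 at offsets 4–6.
U+104276 → 4-byte form F4 84 89 B6 at offsets 7–10.
U+16CA → 3-byte form E1 9B 8A at offsets 11–13.
U+0070 → 1-byte form 70 at offsets 14–14.
U+1F688 → 4-byte form F0 9F 9A 88 at offsets 15–18.
U+6516 → 3-byte form E6 94 96 at offsets 19–21.
Offset 19 falls in char 7's range; it's byte 1 of E6 94 96 = 0xE6.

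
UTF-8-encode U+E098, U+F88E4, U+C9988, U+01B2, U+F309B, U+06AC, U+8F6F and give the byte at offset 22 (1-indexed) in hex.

1-indexed offset 22 is 0-indexed offset 21.
U+E098 → 3-byte form EE 82 98 at offsets 0–2.
U+F88E4 → 4-byte form F3 B8 A3 A4 at offsets 3–6.
U+C9988 → 4-byte form F3 89 A6 88 at offsets 7–10.
U+01B2 → 2-byte form C6 B2 at offsets 11–12.
U+F309B → 4-byte form F3 B3 82 9B at offsets 13–16.
U+06AC → 2-byte form DA AC at offsets 17–18.
U+8F6F → 3-byte form E8 BD AF at offsets 19–21.
Offset 21 falls in char 7's range; it's byte 3 of E8 BD AF = 0xAF.

0xAF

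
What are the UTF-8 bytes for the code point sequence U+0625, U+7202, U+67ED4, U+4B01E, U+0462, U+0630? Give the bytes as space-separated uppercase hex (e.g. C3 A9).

D8 A5 E7 88 82 F1 A7 BB 94 F1 8B 80 9E D1 A2 D8 B0

U+0625: 2-byte form → D8 A5.
U+7202: 3-byte form → E7 88 82.
U+67ED4: 4-byte form → F1 A7 BB 94.
U+4B01E: 4-byte form → F1 8B 80 9E.
U+0462: 2-byte form → D1 A2.
U+0630: 2-byte form → D8 B0.
Concatenated (17 bytes): D8 A5 E7 88 82 F1 A7 BB 94 F1 8B 80 9E D1 A2 D8 B0.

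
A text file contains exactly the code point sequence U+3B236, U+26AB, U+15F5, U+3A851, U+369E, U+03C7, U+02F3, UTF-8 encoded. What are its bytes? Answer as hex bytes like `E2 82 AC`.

F0 BB 88 B6 E2 9A AB E1 97 B5 F0 BA A1 91 E3 9A 9E CF 87 CB B3

U+3B236: 4-byte form → F0 BB 88 B6.
U+26AB: 3-byte form → E2 9A AB.
U+15F5: 3-byte form → E1 97 B5.
U+3A851: 4-byte form → F0 BA A1 91.
U+369E: 3-byte form → E3 9A 9E.
U+03C7: 2-byte form → CF 87.
U+02F3: 2-byte form → CB B3.
Concatenated (21 bytes): F0 BB 88 B6 E2 9A AB E1 97 B5 F0 BA A1 91 E3 9A 9E CF 87 CB B3.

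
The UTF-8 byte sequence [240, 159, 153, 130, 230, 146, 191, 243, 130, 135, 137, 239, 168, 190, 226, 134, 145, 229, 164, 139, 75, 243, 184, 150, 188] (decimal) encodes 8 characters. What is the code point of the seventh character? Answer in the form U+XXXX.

Offset 0: leading byte 0xF0 = 11110000 → 4-byte char #1 = F0 9F 99 82.
Offset 4: leading byte 0xE6 = 11100110 → 3-byte char #2 = E6 92 BF.
Offset 7: leading byte 0xF3 = 11110011 → 4-byte char #3 = F3 82 87 89.
Offset 11: leading byte 0xEF = 11101111 → 3-byte char #4 = EF A8 BE.
Offset 14: leading byte 0xE2 = 11100010 → 3-byte char #5 = E2 86 91.
Offset 17: leading byte 0xE5 = 11100101 → 3-byte char #6 = E5 A4 8B.
Offset 20: leading byte 0x4B = 01001011 → 1-byte char #7 = 4B.
Leading byte 0x4B = 01001011 matches 0xxxxxxx → 1-byte sequence.
Byte 1: 0x4B = 01001011, payload 1001011 (7 bits).
Concatenate: 1001011 = 0x4B (7 bits → U+004B).

U+004B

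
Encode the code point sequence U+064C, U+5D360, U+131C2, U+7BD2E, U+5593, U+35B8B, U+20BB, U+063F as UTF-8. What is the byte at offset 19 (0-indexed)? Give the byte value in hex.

U+064C → 2-byte form D9 8C at offsets 0–1.
U+5D360 → 4-byte form F1 9D 8D A0 at offsets 2–5.
U+131C2 → 4-byte form F0 93 87 82 at offsets 6–9.
U+7BD2E → 4-byte form F1 BB B4 AE at offsets 10–13.
U+5593 → 3-byte form E5 96 93 at offsets 14–16.
U+35B8B → 4-byte form F0 B5 AE 8B at offsets 17–20.
Offset 19 falls in char 6's range; it's byte 3 of F0 B5 AE 8B = 0xAE.

0xAE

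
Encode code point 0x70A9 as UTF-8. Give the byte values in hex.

U+70A9 = 0x70A9 = 28841 decimal. In range U+0800–U+FFFF → 3-byte form: 1110xxxx 10xxxxxx 10xxxxxx.
Binary (16 bits): 0111000010101001.
Split 4+6+6: 0111 | 000010 | 101001.
Byte 1: 11100111 = 0xE7.
Byte 2: 10000010 = 0x82.
Byte 3: 10101001 = 0xA9.

E7 82 A9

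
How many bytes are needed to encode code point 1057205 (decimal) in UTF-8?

U+1021B5 = 0x1021B5. UTF-8 uses 1 byte below 0x80, 2 below 0x800, 3 below 0x10000, 4 up to 0x10FFFF. 0x1021B5 is in U+10000–U+10FFFF → 4 bytes.

4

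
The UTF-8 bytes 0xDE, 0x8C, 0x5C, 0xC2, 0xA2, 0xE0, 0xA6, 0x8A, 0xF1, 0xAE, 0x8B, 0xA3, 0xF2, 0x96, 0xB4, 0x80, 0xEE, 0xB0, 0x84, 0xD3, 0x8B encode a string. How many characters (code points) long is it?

8

Byte at offset 0: 0xDE = 11011110 → 2-byte char (#1). Advance 2.
Byte at offset 2: 0x5C = 01011100 → 1-byte char (#2). Advance 1.
Byte at offset 3: 0xC2 = 11000010 → 2-byte char (#3). Advance 2.
Byte at offset 5: 0xE0 = 11100000 → 3-byte char (#4). Advance 3.
Byte at offset 8: 0xF1 = 11110001 → 4-byte char (#5). Advance 4.
Byte at offset 12: 0xF2 = 11110010 → 4-byte char (#6). Advance 4.
Byte at offset 16: 0xEE = 11101110 → 3-byte char (#7). Advance 3.
Byte at offset 19: 0xD3 = 11010011 → 2-byte char (#8). Advance 2.
Reached end at offset 21 after 8 code points.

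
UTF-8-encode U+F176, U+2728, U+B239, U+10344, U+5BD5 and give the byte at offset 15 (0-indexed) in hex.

0x95

U+F176 → 3-byte form EF 85 B6 at offsets 0–2.
U+2728 → 3-byte form E2 9C A8 at offsets 3–5.
U+B239 → 3-byte form EB 88 B9 at offsets 6–8.
U+10344 → 4-byte form F0 90 8D 84 at offsets 9–12.
U+5BD5 → 3-byte form E5 AF 95 at offsets 13–15.
Offset 15 falls in char 5's range; it's byte 3 of E5 AF 95 = 0x95.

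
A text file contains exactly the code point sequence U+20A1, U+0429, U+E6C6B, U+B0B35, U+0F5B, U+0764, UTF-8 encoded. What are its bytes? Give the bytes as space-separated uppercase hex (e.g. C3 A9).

E2 82 A1 D0 A9 F3 A6 B1 AB F2 B0 AC B5 E0 BD 9B DD A4

U+20A1: 3-byte form → E2 82 A1.
U+0429: 2-byte form → D0 A9.
U+E6C6B: 4-byte form → F3 A6 B1 AB.
U+B0B35: 4-byte form → F2 B0 AC B5.
U+0F5B: 3-byte form → E0 BD 9B.
U+0764: 2-byte form → DD A4.
Concatenated (18 bytes): E2 82 A1 D0 A9 F3 A6 B1 AB F2 B0 AC B5 E0 BD 9B DD A4.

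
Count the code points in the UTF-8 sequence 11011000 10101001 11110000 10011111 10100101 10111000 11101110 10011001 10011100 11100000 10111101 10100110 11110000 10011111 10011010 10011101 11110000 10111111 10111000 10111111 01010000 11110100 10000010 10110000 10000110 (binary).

Byte at offset 0: 0xD8 = 11011000 → 2-byte char (#1). Advance 2.
Byte at offset 2: 0xF0 = 11110000 → 4-byte char (#2). Advance 4.
Byte at offset 6: 0xEE = 11101110 → 3-byte char (#3). Advance 3.
Byte at offset 9: 0xE0 = 11100000 → 3-byte char (#4). Advance 3.
Byte at offset 12: 0xF0 = 11110000 → 4-byte char (#5). Advance 4.
Byte at offset 16: 0xF0 = 11110000 → 4-byte char (#6). Advance 4.
Byte at offset 20: 0x50 = 01010000 → 1-byte char (#7). Advance 1.
Byte at offset 21: 0xF4 = 11110100 → 4-byte char (#8). Advance 4.
Reached end at offset 25 after 8 code points.

8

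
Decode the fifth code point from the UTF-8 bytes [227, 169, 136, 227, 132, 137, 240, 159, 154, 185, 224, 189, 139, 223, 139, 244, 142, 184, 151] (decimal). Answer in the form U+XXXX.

U+07CB

Offset 0: leading byte 0xE3 = 11100011 → 3-byte char #1 = E3 A9 88.
Offset 3: leading byte 0xE3 = 11100011 → 3-byte char #2 = E3 84 89.
Offset 6: leading byte 0xF0 = 11110000 → 4-byte char #3 = F0 9F 9A B9.
Offset 10: leading byte 0xE0 = 11100000 → 3-byte char #4 = E0 BD 8B.
Offset 13: leading byte 0xDF = 11011111 → 2-byte char #5 = DF 8B.
Leading byte 0xDF = 11011111 matches 110xxxxx → 2-byte sequence.
Byte 1: 0xDF = 11011111, payload 11111 (5 bits).
Byte 2: 0x8B = 10001011 (10xxxxxx ✓), payload 001011.
Concatenate: 11111001011 = 0x7CB (11 bits → U+07CB).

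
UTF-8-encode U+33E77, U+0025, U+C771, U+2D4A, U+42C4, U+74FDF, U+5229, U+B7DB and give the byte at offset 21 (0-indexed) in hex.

U+33E77 → 4-byte form F0 B3 B9 B7 at offsets 0–3.
U+0025 → 1-byte form 25 at offsets 4–4.
U+C771 → 3-byte form EC 9D B1 at offsets 5–7.
U+2D4A → 3-byte form E2 B5 8A at offsets 8–10.
U+42C4 → 3-byte form E4 8B 84 at offsets 11–13.
U+74FDF → 4-byte form F1 B4 BF 9F at offsets 14–17.
U+5229 → 3-byte form E5 88 A9 at offsets 18–20.
U+B7DB → 3-byte form EB 9F 9B at offsets 21–23.
Offset 21 falls in char 8's range; it's byte 1 of EB 9F 9B = 0xEB.

0xEB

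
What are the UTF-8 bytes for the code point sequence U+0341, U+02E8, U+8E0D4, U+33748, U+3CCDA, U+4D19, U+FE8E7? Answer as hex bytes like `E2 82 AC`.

CD 81 CB A8 F2 8E 83 94 F0 B3 9D 88 F0 BC B3 9A E4 B4 99 F3 BE A3 A7

U+0341: 2-byte form → CD 81.
U+02E8: 2-byte form → CB A8.
U+8E0D4: 4-byte form → F2 8E 83 94.
U+33748: 4-byte form → F0 B3 9D 88.
U+3CCDA: 4-byte form → F0 BC B3 9A.
U+4D19: 3-byte form → E4 B4 99.
U+FE8E7: 4-byte form → F3 BE A3 A7.
Concatenated (23 bytes): CD 81 CB A8 F2 8E 83 94 F0 B3 9D 88 F0 BC B3 9A E4 B4 99 F3 BE A3 A7.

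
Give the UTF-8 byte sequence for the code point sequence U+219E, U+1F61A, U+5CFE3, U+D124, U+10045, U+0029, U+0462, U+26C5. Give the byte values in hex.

U+219E: 3-byte form → E2 86 9E.
U+1F61A: 4-byte form → F0 9F 98 9A.
U+5CFE3: 4-byte form → F1 9C BF A3.
U+D124: 3-byte form → ED 84 A4.
U+10045: 4-byte form → F0 90 81 85.
U+0029: 1-byte form → 29.
U+0462: 2-byte form → D1 A2.
U+26C5: 3-byte form → E2 9B 85.
Concatenated (24 bytes): E2 86 9E F0 9F 98 9A F1 9C BF A3 ED 84 A4 F0 90 81 85 29 D1 A2 E2 9B 85.

E2 86 9E F0 9F 98 9A F1 9C BF A3 ED 84 A4 F0 90 81 85 29 D1 A2 E2 9B 85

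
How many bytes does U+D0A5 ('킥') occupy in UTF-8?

U+D0A5 = 0xD0A5. UTF-8 uses 1 byte below 0x80, 2 below 0x800, 3 below 0x10000, 4 up to 0x10FFFF. 0xD0A5 is in U+0800–U+FFFF → 3 bytes.

3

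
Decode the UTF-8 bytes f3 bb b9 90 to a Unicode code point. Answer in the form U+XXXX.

U+FBE50

Leading byte 0xF3 = 11110011 matches 11110xxx → 4-byte sequence.
Byte 1: 0xF3 = 11110011, payload 011 (3 bits).
Byte 2: 0xBB = 10111011 (10xxxxxx ✓), payload 111011.
Byte 3: 0xB9 = 10111001 (10xxxxxx ✓), payload 111001.
Byte 4: 0x90 = 10010000 (10xxxxxx ✓), payload 010000.
Concatenate: 011111011111001010000 = 0xFBE50 (21 bits → U+FBE50).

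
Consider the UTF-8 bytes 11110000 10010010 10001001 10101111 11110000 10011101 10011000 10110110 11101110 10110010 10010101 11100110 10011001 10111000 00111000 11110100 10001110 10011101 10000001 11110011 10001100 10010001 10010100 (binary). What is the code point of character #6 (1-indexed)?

Offset 0: leading byte 0xF0 = 11110000 → 4-byte char #1 = F0 92 89 AF.
Offset 4: leading byte 0xF0 = 11110000 → 4-byte char #2 = F0 9D 98 B6.
Offset 8: leading byte 0xEE = 11101110 → 3-byte char #3 = EE B2 95.
Offset 11: leading byte 0xE6 = 11100110 → 3-byte char #4 = E6 99 B8.
Offset 14: leading byte 0x38 = 00111000 → 1-byte char #5 = 38.
Offset 15: leading byte 0xF4 = 11110100 → 4-byte char #6 = F4 8E 9D 81.
Leading byte 0xF4 = 11110100 matches 11110xxx → 4-byte sequence.
Byte 1: 0xF4 = 11110100, payload 100 (3 bits).
Byte 2: 0x8E = 10001110 (10xxxxxx ✓), payload 001110.
Byte 3: 0x9D = 10011101 (10xxxxxx ✓), payload 011101.
Byte 4: 0x81 = 10000001 (10xxxxxx ✓), payload 000001.
Concatenate: 100001110011101000001 = 0x10E741 (21 bits → U+10E741).

U+10E741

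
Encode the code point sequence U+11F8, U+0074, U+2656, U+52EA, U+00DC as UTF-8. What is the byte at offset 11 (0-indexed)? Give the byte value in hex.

U+11F8 → 3-byte form E1 87 B8 at offsets 0–2.
U+0074 → 1-byte form 74 at offsets 3–3.
U+2656 → 3-byte form E2 99 96 at offsets 4–6.
U+52EA → 3-byte form E5 8B AA at offsets 7–9.
U+00DC → 2-byte form C3 9C at offsets 10–11.
Offset 11 falls in char 5's range; it's byte 2 of C3 9C = 0x9C.

0x9C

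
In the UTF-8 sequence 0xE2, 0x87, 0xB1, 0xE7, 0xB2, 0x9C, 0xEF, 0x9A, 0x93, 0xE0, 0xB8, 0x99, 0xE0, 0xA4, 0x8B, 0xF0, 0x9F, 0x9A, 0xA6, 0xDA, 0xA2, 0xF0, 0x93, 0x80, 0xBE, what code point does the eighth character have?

U+1303E

Offset 0: leading byte 0xE2 = 11100010 → 3-byte char #1 = E2 87 B1.
Offset 3: leading byte 0xE7 = 11100111 → 3-byte char #2 = E7 B2 9C.
Offset 6: leading byte 0xEF = 11101111 → 3-byte char #3 = EF 9A 93.
Offset 9: leading byte 0xE0 = 11100000 → 3-byte char #4 = E0 B8 99.
Offset 12: leading byte 0xE0 = 11100000 → 3-byte char #5 = E0 A4 8B.
Offset 15: leading byte 0xF0 = 11110000 → 4-byte char #6 = F0 9F 9A A6.
Offset 19: leading byte 0xDA = 11011010 → 2-byte char #7 = DA A2.
Offset 21: leading byte 0xF0 = 11110000 → 4-byte char #8 = F0 93 80 BE.
Leading byte 0xF0 = 11110000 matches 11110xxx → 4-byte sequence.
Byte 1: 0xF0 = 11110000, payload 000 (3 bits).
Byte 2: 0x93 = 10010011 (10xxxxxx ✓), payload 010011.
Byte 3: 0x80 = 10000000 (10xxxxxx ✓), payload 000000.
Byte 4: 0xBE = 10111110 (10xxxxxx ✓), payload 111110.
Concatenate: 000010011000000111110 = 0x1303E (21 bits → U+1303E).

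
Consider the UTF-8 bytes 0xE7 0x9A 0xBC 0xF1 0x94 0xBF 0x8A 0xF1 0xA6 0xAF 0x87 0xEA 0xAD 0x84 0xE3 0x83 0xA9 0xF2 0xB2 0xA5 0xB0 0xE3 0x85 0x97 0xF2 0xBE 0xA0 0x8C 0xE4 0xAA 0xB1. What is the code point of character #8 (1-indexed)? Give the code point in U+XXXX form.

U+BE80C

Offset 0: leading byte 0xE7 = 11100111 → 3-byte char #1 = E7 9A BC.
Offset 3: leading byte 0xF1 = 11110001 → 4-byte char #2 = F1 94 BF 8A.
Offset 7: leading byte 0xF1 = 11110001 → 4-byte char #3 = F1 A6 AF 87.
Offset 11: leading byte 0xEA = 11101010 → 3-byte char #4 = EA AD 84.
Offset 14: leading byte 0xE3 = 11100011 → 3-byte char #5 = E3 83 A9.
Offset 17: leading byte 0xF2 = 11110010 → 4-byte char #6 = F2 B2 A5 B0.
Offset 21: leading byte 0xE3 = 11100011 → 3-byte char #7 = E3 85 97.
Offset 24: leading byte 0xF2 = 11110010 → 4-byte char #8 = F2 BE A0 8C.
Leading byte 0xF2 = 11110010 matches 11110xxx → 4-byte sequence.
Byte 1: 0xF2 = 11110010, payload 010 (3 bits).
Byte 2: 0xBE = 10111110 (10xxxxxx ✓), payload 111110.
Byte 3: 0xA0 = 10100000 (10xxxxxx ✓), payload 100000.
Byte 4: 0x8C = 10001100 (10xxxxxx ✓), payload 001100.
Concatenate: 010111110100000001100 = 0xBE80C (21 bits → U+BE80C).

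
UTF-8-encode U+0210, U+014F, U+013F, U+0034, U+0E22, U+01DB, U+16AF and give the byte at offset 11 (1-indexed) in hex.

1-indexed offset 11 is 0-indexed offset 10.
U+0210 → 2-byte form C8 90 at offsets 0–1.
U+014F → 2-byte form C5 8F at offsets 2–3.
U+013F → 2-byte form C4 BF at offsets 4–5.
U+0034 → 1-byte form 34 at offsets 6–6.
U+0E22 → 3-byte form E0 B8 A2 at offsets 7–9.
U+01DB → 2-byte form C7 9B at offsets 10–11.
Offset 10 falls in char 6's range; it's byte 1 of C7 9B = 0xC7.

0xC7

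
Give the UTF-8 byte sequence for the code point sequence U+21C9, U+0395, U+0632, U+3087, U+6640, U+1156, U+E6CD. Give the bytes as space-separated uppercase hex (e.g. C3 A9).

U+21C9: 3-byte form → E2 87 89.
U+0395: 2-byte form → CE 95.
U+0632: 2-byte form → D8 B2.
U+3087: 3-byte form → E3 82 87.
U+6640: 3-byte form → E6 99 80.
U+1156: 3-byte form → E1 85 96.
U+E6CD: 3-byte form → EE 9B 8D.
Concatenated (19 bytes): E2 87 89 CE 95 D8 B2 E3 82 87 E6 99 80 E1 85 96 EE 9B 8D.

E2 87 89 CE 95 D8 B2 E3 82 87 E6 99 80 E1 85 96 EE 9B 8D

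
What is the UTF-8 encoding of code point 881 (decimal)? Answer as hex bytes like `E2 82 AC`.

U+0371 = 0x371 = 881 decimal. In range U+0080–U+07FF → 2-byte form: 110xxxxx 10xxxxxx.
Binary (11 bits): 01101110001.
Split 5+6: 01101 | 110001.
Byte 1: 11001101 = 0xCD.
Byte 2: 10110001 = 0xB1.

CD B1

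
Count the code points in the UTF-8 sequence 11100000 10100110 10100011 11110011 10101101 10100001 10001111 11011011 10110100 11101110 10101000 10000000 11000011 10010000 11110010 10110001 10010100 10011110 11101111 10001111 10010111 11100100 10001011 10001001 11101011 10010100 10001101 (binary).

9

Byte at offset 0: 0xE0 = 11100000 → 3-byte char (#1). Advance 3.
Byte at offset 3: 0xF3 = 11110011 → 4-byte char (#2). Advance 4.
Byte at offset 7: 0xDB = 11011011 → 2-byte char (#3). Advance 2.
Byte at offset 9: 0xEE = 11101110 → 3-byte char (#4). Advance 3.
Byte at offset 12: 0xC3 = 11000011 → 2-byte char (#5). Advance 2.
Byte at offset 14: 0xF2 = 11110010 → 4-byte char (#6). Advance 4.
Byte at offset 18: 0xEF = 11101111 → 3-byte char (#7). Advance 3.
Byte at offset 21: 0xE4 = 11100100 → 3-byte char (#8). Advance 3.
Byte at offset 24: 0xEB = 11101011 → 3-byte char (#9). Advance 3.
Reached end at offset 27 after 9 code points.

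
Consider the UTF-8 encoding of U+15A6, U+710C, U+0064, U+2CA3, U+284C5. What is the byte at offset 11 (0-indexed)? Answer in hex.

U+15A6 → 3-byte form E1 96 A6 at offsets 0–2.
U+710C → 3-byte form E7 84 8C at offsets 3–5.
U+0064 → 1-byte form 64 at offsets 6–6.
U+2CA3 → 3-byte form E2 B2 A3 at offsets 7–9.
U+284C5 → 4-byte form F0 A8 93 85 at offsets 10–13.
Offset 11 falls in char 5's range; it's byte 2 of F0 A8 93 85 = 0xA8.

0xA8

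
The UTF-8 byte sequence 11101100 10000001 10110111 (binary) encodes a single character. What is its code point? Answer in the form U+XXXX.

Leading byte 0xEC = 11101100 matches 1110xxxx → 3-byte sequence.
Byte 1: 0xEC = 11101100, payload 1100 (4 bits).
Byte 2: 0x81 = 10000001 (10xxxxxx ✓), payload 000001.
Byte 3: 0xB7 = 10110111 (10xxxxxx ✓), payload 110111.
Concatenate: 1100000001110111 = 0xC077 (16 bits → U+C077).

U+C077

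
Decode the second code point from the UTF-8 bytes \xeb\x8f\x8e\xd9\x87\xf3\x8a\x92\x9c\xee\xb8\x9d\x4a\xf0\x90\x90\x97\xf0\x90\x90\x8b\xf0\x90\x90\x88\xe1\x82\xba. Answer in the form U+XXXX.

U+0647

Offset 0: leading byte 0xEB = 11101011 → 3-byte char #1 = EB 8F 8E.
Offset 3: leading byte 0xD9 = 11011001 → 2-byte char #2 = D9 87.
Leading byte 0xD9 = 11011001 matches 110xxxxx → 2-byte sequence.
Byte 1: 0xD9 = 11011001, payload 11001 (5 bits).
Byte 2: 0x87 = 10000111 (10xxxxxx ✓), payload 000111.
Concatenate: 11001000111 = 0x647 (11 bits → U+0647).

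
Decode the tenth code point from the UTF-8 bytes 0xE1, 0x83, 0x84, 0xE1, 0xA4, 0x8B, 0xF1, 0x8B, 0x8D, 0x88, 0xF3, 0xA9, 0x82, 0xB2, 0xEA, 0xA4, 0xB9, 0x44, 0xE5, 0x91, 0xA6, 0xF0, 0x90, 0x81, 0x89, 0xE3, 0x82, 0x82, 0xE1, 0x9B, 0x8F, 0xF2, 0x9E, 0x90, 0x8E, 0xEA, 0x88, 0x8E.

Offset 0: leading byte 0xE1 = 11100001 → 3-byte char #1 = E1 83 84.
Offset 3: leading byte 0xE1 = 11100001 → 3-byte char #2 = E1 A4 8B.
Offset 6: leading byte 0xF1 = 11110001 → 4-byte char #3 = F1 8B 8D 88.
Offset 10: leading byte 0xF3 = 11110011 → 4-byte char #4 = F3 A9 82 B2.
Offset 14: leading byte 0xEA = 11101010 → 3-byte char #5 = EA A4 B9.
Offset 17: leading byte 0x44 = 01000100 → 1-byte char #6 = 44.
Offset 18: leading byte 0xE5 = 11100101 → 3-byte char #7 = E5 91 A6.
Offset 21: leading byte 0xF0 = 11110000 → 4-byte char #8 = F0 90 81 89.
Offset 25: leading byte 0xE3 = 11100011 → 3-byte char #9 = E3 82 82.
Offset 28: leading byte 0xE1 = 11100001 → 3-byte char #10 = E1 9B 8F.
Leading byte 0xE1 = 11100001 matches 1110xxxx → 3-byte sequence.
Byte 1: 0xE1 = 11100001, payload 0001 (4 bits).
Byte 2: 0x9B = 10011011 (10xxxxxx ✓), payload 011011.
Byte 3: 0x8F = 10001111 (10xxxxxx ✓), payload 001111.
Concatenate: 0001011011001111 = 0x16CF (16 bits → U+16CF).

U+16CF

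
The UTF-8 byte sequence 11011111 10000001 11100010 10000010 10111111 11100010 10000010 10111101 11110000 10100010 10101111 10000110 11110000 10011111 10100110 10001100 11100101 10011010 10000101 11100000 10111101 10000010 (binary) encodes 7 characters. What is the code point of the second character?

Offset 0: leading byte 0xDF = 11011111 → 2-byte char #1 = DF 81.
Offset 2: leading byte 0xE2 = 11100010 → 3-byte char #2 = E2 82 BF.
Leading byte 0xE2 = 11100010 matches 1110xxxx → 3-byte sequence.
Byte 1: 0xE2 = 11100010, payload 0010 (4 bits).
Byte 2: 0x82 = 10000010 (10xxxxxx ✓), payload 000010.
Byte 3: 0xBF = 10111111 (10xxxxxx ✓), payload 111111.
Concatenate: 0010000010111111 = 0x20BF (16 bits → U+20BF).

U+20BF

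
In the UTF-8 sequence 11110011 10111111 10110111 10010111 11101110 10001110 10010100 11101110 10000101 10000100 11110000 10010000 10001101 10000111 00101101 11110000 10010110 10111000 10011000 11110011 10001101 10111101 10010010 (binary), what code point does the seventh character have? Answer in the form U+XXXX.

U+CDF52

Offset 0: leading byte 0xF3 = 11110011 → 4-byte char #1 = F3 BF B7 97.
Offset 4: leading byte 0xEE = 11101110 → 3-byte char #2 = EE 8E 94.
Offset 7: leading byte 0xEE = 11101110 → 3-byte char #3 = EE 85 84.
Offset 10: leading byte 0xF0 = 11110000 → 4-byte char #4 = F0 90 8D 87.
Offset 14: leading byte 0x2D = 00101101 → 1-byte char #5 = 2D.
Offset 15: leading byte 0xF0 = 11110000 → 4-byte char #6 = F0 96 B8 98.
Offset 19: leading byte 0xF3 = 11110011 → 4-byte char #7 = F3 8D BD 92.
Leading byte 0xF3 = 11110011 matches 11110xxx → 4-byte sequence.
Byte 1: 0xF3 = 11110011, payload 011 (3 bits).
Byte 2: 0x8D = 10001101 (10xxxxxx ✓), payload 001101.
Byte 3: 0xBD = 10111101 (10xxxxxx ✓), payload 111101.
Byte 4: 0x92 = 10010010 (10xxxxxx ✓), payload 010010.
Concatenate: 011001101111101010010 = 0xCDF52 (21 bits → U+CDF52).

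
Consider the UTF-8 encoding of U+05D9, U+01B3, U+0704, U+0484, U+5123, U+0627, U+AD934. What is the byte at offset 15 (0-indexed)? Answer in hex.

0xA4

U+05D9 → 2-byte form D7 99 at offsets 0–1.
U+01B3 → 2-byte form C6 B3 at offsets 2–3.
U+0704 → 2-byte form DC 84 at offsets 4–5.
U+0484 → 2-byte form D2 84 at offsets 6–7.
U+5123 → 3-byte form E5 84 A3 at offsets 8–10.
U+0627 → 2-byte form D8 A7 at offsets 11–12.
U+AD934 → 4-byte form F2 AD A4 B4 at offsets 13–16.
Offset 15 falls in char 7's range; it's byte 3 of F2 AD A4 B4 = 0xA4.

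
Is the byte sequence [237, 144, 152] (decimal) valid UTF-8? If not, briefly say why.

valid

Leading byte 0xED = 11101101 → 3-byte form.
Continuation bytes 0x90=10010000, 0x98=10011000 all match 10xxxxxx.
Decoded value 0xD418 is ≥ 0x800 (shortest form) and not a surrogate.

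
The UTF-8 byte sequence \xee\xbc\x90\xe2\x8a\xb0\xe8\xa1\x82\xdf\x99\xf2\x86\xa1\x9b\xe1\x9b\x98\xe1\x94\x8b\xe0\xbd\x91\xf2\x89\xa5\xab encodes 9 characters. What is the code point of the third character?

U+8842

Offset 0: leading byte 0xEE = 11101110 → 3-byte char #1 = EE BC 90.
Offset 3: leading byte 0xE2 = 11100010 → 3-byte char #2 = E2 8A B0.
Offset 6: leading byte 0xE8 = 11101000 → 3-byte char #3 = E8 A1 82.
Leading byte 0xE8 = 11101000 matches 1110xxxx → 3-byte sequence.
Byte 1: 0xE8 = 11101000, payload 1000 (4 bits).
Byte 2: 0xA1 = 10100001 (10xxxxxx ✓), payload 100001.
Byte 3: 0x82 = 10000010 (10xxxxxx ✓), payload 000010.
Concatenate: 1000100001000010 = 0x8842 (16 bits → U+8842).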